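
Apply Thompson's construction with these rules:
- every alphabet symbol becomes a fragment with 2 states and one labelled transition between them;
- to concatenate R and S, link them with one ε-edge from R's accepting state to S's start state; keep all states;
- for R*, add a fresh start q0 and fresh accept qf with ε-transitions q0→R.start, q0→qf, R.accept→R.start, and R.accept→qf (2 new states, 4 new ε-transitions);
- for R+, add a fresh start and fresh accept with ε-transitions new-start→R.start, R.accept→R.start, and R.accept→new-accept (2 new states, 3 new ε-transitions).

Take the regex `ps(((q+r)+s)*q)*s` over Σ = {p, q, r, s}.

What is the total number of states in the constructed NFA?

Bottom-up over the parse tree:
Each of the 7 symbol leaves contributes a 2-state fragment.
  q+ = 4 states
  q+r = 6 states
  (q+r)+ = 8 states
  (q+r)+s = 10 states
  ((q+r)+s)* = 12 states
  ((q+r)+s)*q = 14 states
  (((q+r)+s)*q)* = 16 states
  ps(((q+r)+s)*q)*s = 22 states

22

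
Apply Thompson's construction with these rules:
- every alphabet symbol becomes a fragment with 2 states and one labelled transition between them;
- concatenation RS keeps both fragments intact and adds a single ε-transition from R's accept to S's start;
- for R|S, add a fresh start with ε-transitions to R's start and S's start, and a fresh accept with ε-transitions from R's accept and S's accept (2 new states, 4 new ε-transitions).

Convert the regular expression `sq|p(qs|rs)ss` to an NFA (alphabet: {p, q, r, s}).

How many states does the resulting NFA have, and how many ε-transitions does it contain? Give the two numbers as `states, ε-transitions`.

By structural recursion:
Each of the 9 symbol leaves contributes 2 states and 0 ε-transitions.
  sq = 4 states, 1 ε-transition
  qs = 4 states, 1 ε-transition
  rs = 4 states, 1 ε-transition
  qs|rs = 10 states, 6 ε-transitions
  p(qs|rs)ss = 16 states, 9 ε-transitions
  sq|p(qs|rs)ss = 22 states, 14 ε-transitions

22, 14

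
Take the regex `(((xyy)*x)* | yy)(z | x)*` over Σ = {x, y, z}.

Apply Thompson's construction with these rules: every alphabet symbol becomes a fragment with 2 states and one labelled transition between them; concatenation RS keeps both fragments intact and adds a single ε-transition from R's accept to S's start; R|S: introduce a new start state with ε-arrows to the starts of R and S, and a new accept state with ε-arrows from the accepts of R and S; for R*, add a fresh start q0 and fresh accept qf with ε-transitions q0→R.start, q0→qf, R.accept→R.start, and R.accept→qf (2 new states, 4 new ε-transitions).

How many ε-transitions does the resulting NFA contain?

Recursing over subexpressions:
Each of the 8 symbol leaves contributes 0 ε-transitions.
  xyy → 2 ε-transitions
  (xyy)* → 6 ε-transitions
  (xyy)*x → 7 ε-transitions
  ((xyy)*x)* → 11 ε-transitions
  yy → 1 ε-transition
  ((xyy)*x)* | yy → 16 ε-transitions
  z | x → 4 ε-transitions
  (z | x)* → 8 ε-transitions
  (((xyy)*x)* | yy)(z | x)* → 25 ε-transitions

25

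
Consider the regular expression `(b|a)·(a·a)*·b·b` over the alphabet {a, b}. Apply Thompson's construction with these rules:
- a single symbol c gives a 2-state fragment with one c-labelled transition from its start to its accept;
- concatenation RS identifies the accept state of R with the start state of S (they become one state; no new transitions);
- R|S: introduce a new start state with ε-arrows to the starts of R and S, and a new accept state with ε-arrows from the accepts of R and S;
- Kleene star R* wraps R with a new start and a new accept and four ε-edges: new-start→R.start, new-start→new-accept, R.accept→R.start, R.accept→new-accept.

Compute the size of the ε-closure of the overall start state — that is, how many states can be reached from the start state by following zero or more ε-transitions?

3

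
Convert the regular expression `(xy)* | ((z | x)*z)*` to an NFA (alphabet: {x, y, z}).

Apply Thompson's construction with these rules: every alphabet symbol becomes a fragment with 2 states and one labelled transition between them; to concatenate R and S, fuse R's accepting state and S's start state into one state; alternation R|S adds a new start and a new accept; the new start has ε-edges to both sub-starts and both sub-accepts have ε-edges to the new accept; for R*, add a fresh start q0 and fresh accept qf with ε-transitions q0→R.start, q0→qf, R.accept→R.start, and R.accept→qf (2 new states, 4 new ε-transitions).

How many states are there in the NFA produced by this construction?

Bottom-up over the parse tree:
Each of the 5 symbol leaves contributes a 2-state fragment.
  xy : 3 states
  (xy)* : 5 states
  z | x : 6 states
  (z | x)* : 8 states
  (z | x)*z : 9 states
  ((z | x)*z)* : 11 states
  (xy)* | ((z | x)*z)* : 18 states

18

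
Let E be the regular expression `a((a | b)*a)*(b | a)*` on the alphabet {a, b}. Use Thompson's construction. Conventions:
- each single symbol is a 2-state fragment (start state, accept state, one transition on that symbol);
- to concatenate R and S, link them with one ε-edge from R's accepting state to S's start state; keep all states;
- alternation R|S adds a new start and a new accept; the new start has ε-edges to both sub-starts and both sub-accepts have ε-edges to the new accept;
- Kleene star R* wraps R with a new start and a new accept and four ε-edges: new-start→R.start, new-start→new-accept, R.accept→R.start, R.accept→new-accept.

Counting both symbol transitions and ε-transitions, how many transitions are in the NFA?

Bottom-up over the parse tree:
Each of the 6 symbol leaves contributes 1 transition (1 symbol, 0 ε).
  a | b = 6 transitions (2 symbol, 4 ε)
  (a | b)* = 10 transitions (2 symbol, 8 ε)
  (a | b)*a = 12 transitions (3 symbol, 9 ε)
  ((a | b)*a)* = 16 transitions (3 symbol, 13 ε)
  b | a = 6 transitions (2 symbol, 4 ε)
  (b | a)* = 10 transitions (2 symbol, 8 ε)
  a((a | b)*a)*(b | a)* = 29 transitions (6 symbol, 23 ε)

29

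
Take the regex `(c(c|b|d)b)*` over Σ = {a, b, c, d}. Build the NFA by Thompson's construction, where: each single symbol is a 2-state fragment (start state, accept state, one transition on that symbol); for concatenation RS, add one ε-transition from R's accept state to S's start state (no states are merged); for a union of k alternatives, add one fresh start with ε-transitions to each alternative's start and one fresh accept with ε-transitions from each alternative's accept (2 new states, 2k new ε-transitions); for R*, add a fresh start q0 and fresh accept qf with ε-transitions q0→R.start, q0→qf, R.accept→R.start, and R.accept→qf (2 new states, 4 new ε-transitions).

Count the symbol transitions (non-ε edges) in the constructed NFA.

5

By structural recursion:
Each of the 5 symbol leaves contributes exactly 1 symbol transition.
  c|b|d = 3 symbol transitions
  c(c|b|d)b = 5 symbol transitions
  (c(c|b|d)b)* = 5 symbol transitions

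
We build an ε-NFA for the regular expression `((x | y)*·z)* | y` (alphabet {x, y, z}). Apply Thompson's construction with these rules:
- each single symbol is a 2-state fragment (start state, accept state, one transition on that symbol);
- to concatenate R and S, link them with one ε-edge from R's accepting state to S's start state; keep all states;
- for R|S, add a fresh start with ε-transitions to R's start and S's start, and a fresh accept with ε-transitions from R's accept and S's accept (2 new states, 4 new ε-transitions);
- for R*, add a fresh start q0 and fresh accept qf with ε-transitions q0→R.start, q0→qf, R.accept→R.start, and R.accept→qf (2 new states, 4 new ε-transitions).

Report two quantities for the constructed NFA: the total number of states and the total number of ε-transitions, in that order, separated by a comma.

Recursing over subexpressions:
Each of the 4 symbol leaves contributes 2 states and 0 ε-transitions.
  x | y — 6 states, 4 ε-transitions
  (x | y)* — 8 states, 8 ε-transitions
  (x | y)*·z — 10 states, 9 ε-transitions
  ((x | y)*·z)* — 12 states, 13 ε-transitions
  ((x | y)*·z)* | y — 16 states, 17 ε-transitions

16, 17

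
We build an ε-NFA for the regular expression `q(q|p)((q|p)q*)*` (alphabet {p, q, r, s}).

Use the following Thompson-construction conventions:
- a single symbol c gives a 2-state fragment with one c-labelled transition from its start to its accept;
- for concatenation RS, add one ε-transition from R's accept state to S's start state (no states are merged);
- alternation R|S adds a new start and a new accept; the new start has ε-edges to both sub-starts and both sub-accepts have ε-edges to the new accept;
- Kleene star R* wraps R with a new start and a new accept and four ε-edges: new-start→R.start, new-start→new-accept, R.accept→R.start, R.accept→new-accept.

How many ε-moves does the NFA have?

19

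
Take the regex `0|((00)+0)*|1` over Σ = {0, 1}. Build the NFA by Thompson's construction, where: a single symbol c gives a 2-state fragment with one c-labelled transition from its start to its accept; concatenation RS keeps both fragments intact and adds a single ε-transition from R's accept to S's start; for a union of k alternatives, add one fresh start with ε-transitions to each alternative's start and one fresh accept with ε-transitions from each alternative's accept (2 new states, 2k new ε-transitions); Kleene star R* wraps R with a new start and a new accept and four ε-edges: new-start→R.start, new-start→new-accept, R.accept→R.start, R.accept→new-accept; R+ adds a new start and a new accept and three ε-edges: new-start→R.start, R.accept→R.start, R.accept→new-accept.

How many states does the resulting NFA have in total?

Recursing over subexpressions:
Each of the 5 symbol leaves contributes a 2-state fragment.
  00 → 4 states
  (00)+ → 6 states
  (00)+0 → 8 states
  ((00)+0)* → 10 states
  0|((00)+0)*|1 → 16 states

16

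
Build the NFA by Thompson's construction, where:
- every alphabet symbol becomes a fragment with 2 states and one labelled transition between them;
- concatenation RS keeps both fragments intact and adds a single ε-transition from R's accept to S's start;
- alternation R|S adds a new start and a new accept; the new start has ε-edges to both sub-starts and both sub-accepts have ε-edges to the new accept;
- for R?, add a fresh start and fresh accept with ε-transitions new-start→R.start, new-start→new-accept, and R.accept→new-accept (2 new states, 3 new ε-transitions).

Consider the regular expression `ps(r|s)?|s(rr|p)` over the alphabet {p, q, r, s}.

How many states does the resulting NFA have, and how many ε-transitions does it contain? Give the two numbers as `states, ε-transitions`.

Recursing over subexpressions:
Each of the 8 symbol leaves contributes 2 states and 0 ε-transitions.
  r|s — 6 states, 4 ε-transitions
  (r|s)? — 8 states, 7 ε-transitions
  ps(r|s)? — 12 states, 9 ε-transitions
  rr — 4 states, 1 ε-transition
  rr|p — 8 states, 5 ε-transitions
  s(rr|p) — 10 states, 6 ε-transitions
  ps(r|s)?|s(rr|p) — 24 states, 19 ε-transitions

24, 19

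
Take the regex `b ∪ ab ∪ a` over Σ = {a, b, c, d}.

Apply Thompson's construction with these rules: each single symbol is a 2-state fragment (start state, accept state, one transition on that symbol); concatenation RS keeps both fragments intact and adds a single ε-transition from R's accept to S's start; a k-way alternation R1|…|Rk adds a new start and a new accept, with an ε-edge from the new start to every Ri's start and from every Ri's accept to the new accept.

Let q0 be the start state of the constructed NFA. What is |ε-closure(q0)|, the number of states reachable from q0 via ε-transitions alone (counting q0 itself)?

Work bottom-up. For each fragment F, track |ε-closure(F.start)| and whether F's accept lies in that closure (i.e. whether F accepts ε). A single-symbol fragment has closure size 1 and does not accept ε.
  ab — |ε-closure| equals the left operand's closure size = 1 (its accept is not ε-reachable, so the closure stops there)
  b ∪ ab ∪ a — new start ε-reaches every alternative's start; none of them accept ε, so the new accept is not reached: |ε-closure| = 1 + 1 + 1 + 1 = 4

4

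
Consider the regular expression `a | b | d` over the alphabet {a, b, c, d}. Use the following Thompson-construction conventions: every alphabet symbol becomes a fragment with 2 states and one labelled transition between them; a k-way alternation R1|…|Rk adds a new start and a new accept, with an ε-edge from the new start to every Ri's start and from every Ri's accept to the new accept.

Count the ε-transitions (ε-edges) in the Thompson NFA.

6

Building bottom-up:
Each of the 3 symbol leaves contributes 0 ε-transitions.
  a | b | d = 6 ε-transitions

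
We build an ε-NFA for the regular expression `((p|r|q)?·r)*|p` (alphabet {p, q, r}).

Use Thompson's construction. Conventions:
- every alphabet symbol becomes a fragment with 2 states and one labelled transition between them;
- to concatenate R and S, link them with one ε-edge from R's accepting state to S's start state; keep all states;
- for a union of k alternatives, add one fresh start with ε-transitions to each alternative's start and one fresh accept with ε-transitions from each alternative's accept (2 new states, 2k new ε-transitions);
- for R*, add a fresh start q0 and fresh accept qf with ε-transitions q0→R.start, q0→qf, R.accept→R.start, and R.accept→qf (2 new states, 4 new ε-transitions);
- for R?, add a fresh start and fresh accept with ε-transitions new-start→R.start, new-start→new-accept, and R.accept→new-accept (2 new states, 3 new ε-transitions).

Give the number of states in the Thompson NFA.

18

Recursing over subexpressions:
Each of the 5 symbol leaves contributes a 2-state fragment.
  p|r|q : 8 states
  (p|r|q)? : 10 states
  (p|r|q)?·r : 12 states
  ((p|r|q)?·r)* : 14 states
  ((p|r|q)?·r)*|p : 18 states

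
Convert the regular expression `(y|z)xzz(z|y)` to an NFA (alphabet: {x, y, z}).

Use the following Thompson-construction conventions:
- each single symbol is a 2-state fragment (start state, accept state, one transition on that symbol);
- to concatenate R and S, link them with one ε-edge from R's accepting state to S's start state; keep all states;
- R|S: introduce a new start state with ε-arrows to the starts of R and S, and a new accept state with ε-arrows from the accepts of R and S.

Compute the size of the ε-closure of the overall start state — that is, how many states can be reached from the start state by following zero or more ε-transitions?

3

Work bottom-up. For each fragment F, track |ε-closure(F.start)| and whether F's accept lies in that closure (i.e. whether F accepts ε). A single-symbol fragment has closure size 1 and does not accept ε.
  y|z : new start ε-reaches every alternative's start; none of them accept ε, so the new accept is not reached: |ε-closure| = 1 + 1 + 1 = 3
  z|y : |ε-closure| = 1 + 1 + 1 = 3 (the new accept is not ε-reachable since no branch accepts ε)
  (y|z)xzz(z|y) : |ε-closure| equals the left operand's closure size = 3 (its accept is not ε-reachable, so the closure stops there)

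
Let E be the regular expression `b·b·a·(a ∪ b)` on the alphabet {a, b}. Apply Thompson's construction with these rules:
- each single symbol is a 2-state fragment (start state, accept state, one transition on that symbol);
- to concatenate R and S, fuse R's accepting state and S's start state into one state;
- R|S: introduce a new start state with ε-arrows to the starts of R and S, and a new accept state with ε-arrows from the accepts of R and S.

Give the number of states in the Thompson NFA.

Building bottom-up:
Each of the 5 symbol leaves contributes a 2-state fragment.
  a ∪ b — 6 states
  b·b·a·(a ∪ b) — 9 states

9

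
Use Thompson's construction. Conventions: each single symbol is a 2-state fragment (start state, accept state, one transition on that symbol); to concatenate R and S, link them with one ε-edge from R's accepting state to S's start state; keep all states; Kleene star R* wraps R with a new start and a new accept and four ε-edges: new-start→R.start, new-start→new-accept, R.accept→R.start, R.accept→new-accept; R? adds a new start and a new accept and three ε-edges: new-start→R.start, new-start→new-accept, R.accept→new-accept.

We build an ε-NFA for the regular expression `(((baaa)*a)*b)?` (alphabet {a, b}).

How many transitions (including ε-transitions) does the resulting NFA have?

Per subexpression:
Each of the 6 symbol leaves contributes 1 transition (1 symbol, 0 ε).
  baaa = 7 transitions (4 symbol, 3 ε)
  (baaa)* = 11 transitions (4 symbol, 7 ε)
  (baaa)*a = 13 transitions (5 symbol, 8 ε)
  ((baaa)*a)* = 17 transitions (5 symbol, 12 ε)
  ((baaa)*a)*b = 19 transitions (6 symbol, 13 ε)
  (((baaa)*a)*b)? = 22 transitions (6 symbol, 16 ε)

22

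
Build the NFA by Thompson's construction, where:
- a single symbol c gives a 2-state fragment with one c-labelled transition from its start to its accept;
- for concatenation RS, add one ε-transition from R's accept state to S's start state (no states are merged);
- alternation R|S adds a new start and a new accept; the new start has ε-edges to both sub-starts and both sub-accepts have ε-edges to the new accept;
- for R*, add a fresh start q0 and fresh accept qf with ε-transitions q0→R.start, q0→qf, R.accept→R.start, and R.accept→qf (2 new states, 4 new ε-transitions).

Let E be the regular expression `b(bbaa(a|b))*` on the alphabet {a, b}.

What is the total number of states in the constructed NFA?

18

Bottom-up over the parse tree:
Each of the 7 symbol leaves contributes a 2-state fragment.
  a|b — 6 states
  bbaa(a|b) — 14 states
  (bbaa(a|b))* — 16 states
  b(bbaa(a|b))* — 18 states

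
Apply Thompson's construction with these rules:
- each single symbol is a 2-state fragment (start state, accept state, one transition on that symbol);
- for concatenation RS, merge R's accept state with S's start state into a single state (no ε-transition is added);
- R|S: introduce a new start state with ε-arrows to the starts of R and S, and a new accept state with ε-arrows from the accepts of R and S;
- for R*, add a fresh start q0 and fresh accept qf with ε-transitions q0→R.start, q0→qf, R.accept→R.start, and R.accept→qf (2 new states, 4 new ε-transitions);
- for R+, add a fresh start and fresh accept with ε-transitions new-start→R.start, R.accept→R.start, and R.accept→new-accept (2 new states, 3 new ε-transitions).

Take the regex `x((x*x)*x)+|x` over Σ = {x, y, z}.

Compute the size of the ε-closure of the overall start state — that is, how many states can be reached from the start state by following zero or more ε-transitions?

Work bottom-up. For each fragment F, track |ε-closure(F.start)| and whether F's accept lies in that closure (i.e. whether F accepts ε). A single-symbol fragment has closure size 1 and does not accept ε.
  x* : |ε-closure| = 1 (new start) + 1 (body) + 1 (new accept) = 3
  x*x : |ε-closure| = 3 + (1−1) = 3 (closure spills across the concat boundary because the left factor accepts ε)
  (x*x)* : |ε-closure| = 1 (new start) + 3 (body) + 1 (new accept) = 5
  (x*x)*x : |ε-closure| = 5 + (1−1) = 5 (closure spills across the concat boundary because the left factor accepts ε)
  ((x*x)*x)+ : new start ε-reaches only the body's start; the new accept needs a symbol first: |ε-closure| = 1 + 5 = 6
  x((x*x)*x)+ : |ε-closure| equals the left operand's closure size = 1 (its accept is not ε-reachable, so the closure stops there)
  x((x*x)*x)+|x : |ε-closure| = 1 + 1 + 1 = 3 (the new accept is not ε-reachable since no branch accepts ε)

3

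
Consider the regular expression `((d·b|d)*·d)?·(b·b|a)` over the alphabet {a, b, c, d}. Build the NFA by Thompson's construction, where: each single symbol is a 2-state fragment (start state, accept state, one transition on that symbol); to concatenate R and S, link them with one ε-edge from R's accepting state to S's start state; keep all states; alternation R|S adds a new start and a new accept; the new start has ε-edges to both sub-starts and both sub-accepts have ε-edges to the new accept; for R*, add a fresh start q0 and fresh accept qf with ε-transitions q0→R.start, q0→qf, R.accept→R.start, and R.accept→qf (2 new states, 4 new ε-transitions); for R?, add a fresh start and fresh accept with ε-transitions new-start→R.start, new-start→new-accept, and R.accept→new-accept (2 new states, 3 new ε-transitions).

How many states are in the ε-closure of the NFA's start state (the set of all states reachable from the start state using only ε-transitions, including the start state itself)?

Compute the ε-closure size of each fragment's start state recursively; a symbol fragment's start has no outgoing ε-edge, so its closure is just itself (size 1).
  d·b → C equals the left operand's closure size = 1 (its accept is not ε-reachable, so the closure stops there)
  d·b|d → C = 1 + 1 + 1 = 3 (the new accept is not ε-reachable since no branch accepts ε)
  (d·b|d)* → the star's fresh start ε-reaches both the body's start and the fresh accept: C = 2 + 3 = 5
  (d·b|d)*·d → C = 5 + 1 = 6 (closure spills across the concat boundary because the left factor accepts ε)
  ((d·b|d)*·d)? → new start has ε-edges to the inner start and to the new accept, so C = 2 + 6 = 8
  b·b → C equals the left operand's closure size = 1 (its accept is not ε-reachable, so the closure stops there)
  b·b|a → C = 1 + 1 + 1 = 3 (the new accept is not ε-reachable since no branch accepts ε)
  ((d·b|d)*·d)?·(b·b|a) → the left operand accepts ε, so the closure extends into the next operand (via the concat ε-link); C = 8 + 3 = 11

11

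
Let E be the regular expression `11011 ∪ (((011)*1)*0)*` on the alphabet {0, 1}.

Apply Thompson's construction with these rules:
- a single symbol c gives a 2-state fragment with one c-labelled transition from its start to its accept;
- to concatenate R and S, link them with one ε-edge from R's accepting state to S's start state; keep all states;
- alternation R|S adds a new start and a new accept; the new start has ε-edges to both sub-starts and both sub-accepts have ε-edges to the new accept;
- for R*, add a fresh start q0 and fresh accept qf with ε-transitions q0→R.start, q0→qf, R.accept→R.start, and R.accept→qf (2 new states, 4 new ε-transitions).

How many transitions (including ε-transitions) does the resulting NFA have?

Per subexpression:
Each of the 10 symbol leaves contributes 1 transition (1 symbol, 0 ε).
  11011 — 9 transitions (5 symbol, 4 ε)
  011 — 5 transitions (3 symbol, 2 ε)
  (011)* — 9 transitions (3 symbol, 6 ε)
  (011)*1 — 11 transitions (4 symbol, 7 ε)
  ((011)*1)* — 15 transitions (4 symbol, 11 ε)
  ((011)*1)*0 — 17 transitions (5 symbol, 12 ε)
  (((011)*1)*0)* — 21 transitions (5 symbol, 16 ε)
  11011 ∪ (((011)*1)*0)* — 34 transitions (10 symbol, 24 ε)

34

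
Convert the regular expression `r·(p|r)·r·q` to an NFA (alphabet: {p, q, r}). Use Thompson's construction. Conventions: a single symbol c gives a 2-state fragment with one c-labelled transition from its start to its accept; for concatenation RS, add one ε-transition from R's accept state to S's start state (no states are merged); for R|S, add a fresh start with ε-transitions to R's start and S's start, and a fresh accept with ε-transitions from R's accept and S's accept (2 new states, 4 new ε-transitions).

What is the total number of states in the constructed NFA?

12

Per subexpression:
Each of the 5 symbol leaves contributes a 2-state fragment.
  p|r → 6 states
  r·(p|r)·r·q → 12 states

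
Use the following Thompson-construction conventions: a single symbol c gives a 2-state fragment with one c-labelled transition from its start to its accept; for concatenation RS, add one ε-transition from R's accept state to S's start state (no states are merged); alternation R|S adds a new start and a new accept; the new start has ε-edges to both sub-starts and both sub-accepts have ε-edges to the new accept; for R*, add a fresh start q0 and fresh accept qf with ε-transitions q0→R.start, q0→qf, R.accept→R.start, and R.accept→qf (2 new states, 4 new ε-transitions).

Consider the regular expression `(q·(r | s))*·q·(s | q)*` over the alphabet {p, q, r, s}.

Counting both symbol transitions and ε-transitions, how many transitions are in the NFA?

25

By structural recursion:
Each of the 6 symbol leaves contributes 1 transition (1 symbol, 0 ε).
  r | s = 6 transitions (2 symbol, 4 ε)
  q·(r | s) = 8 transitions (3 symbol, 5 ε)
  (q·(r | s))* = 12 transitions (3 symbol, 9 ε)
  s | q = 6 transitions (2 symbol, 4 ε)
  (s | q)* = 10 transitions (2 symbol, 8 ε)
  (q·(r | s))*·q·(s | q)* = 25 transitions (6 symbol, 19 ε)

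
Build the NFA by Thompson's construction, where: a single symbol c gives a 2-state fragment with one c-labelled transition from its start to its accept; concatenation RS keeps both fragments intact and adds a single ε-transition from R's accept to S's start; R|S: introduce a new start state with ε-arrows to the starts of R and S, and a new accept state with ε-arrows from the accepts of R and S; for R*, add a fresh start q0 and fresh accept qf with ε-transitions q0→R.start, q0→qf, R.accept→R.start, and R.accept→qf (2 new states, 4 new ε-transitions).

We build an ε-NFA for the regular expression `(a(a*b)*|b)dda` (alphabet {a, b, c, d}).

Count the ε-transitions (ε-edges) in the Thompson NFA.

17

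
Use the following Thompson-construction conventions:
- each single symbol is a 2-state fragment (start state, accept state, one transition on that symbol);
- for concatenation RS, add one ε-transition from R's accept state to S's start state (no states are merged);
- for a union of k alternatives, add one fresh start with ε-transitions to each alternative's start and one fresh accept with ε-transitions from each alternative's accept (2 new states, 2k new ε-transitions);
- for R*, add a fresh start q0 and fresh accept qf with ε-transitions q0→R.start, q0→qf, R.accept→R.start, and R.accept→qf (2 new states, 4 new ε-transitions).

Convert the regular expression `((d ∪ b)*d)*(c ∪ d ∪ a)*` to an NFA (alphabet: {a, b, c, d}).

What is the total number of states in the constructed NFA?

Bottom-up over the parse tree:
Each of the 6 symbol leaves contributes a 2-state fragment.
  d ∪ b → 6 states
  (d ∪ b)* → 8 states
  (d ∪ b)*d → 10 states
  ((d ∪ b)*d)* → 12 states
  c ∪ d ∪ a → 8 states
  (c ∪ d ∪ a)* → 10 states
  ((d ∪ b)*d)*(c ∪ d ∪ a)* → 22 states

22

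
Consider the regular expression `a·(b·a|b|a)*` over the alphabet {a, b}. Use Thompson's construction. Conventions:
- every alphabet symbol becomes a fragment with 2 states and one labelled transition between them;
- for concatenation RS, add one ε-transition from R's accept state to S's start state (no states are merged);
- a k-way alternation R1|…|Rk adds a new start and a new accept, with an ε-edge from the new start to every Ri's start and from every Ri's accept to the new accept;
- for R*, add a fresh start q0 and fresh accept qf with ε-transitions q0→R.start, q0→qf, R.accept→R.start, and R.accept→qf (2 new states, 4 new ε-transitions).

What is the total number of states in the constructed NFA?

By structural recursion:
Each of the 5 symbol leaves contributes a 2-state fragment.
  b·a → 4 states
  b·a|b|a → 10 states
  (b·a|b|a)* → 12 states
  a·(b·a|b|a)* → 14 states

14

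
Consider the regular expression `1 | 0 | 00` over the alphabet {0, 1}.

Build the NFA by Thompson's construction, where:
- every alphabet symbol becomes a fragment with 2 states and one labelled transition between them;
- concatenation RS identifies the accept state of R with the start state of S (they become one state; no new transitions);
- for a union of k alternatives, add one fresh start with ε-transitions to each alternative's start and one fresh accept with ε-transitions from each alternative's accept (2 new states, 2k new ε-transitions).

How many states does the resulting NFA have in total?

Bottom-up over the parse tree:
Each of the 4 symbol leaves contributes a 2-state fragment.
  00 : 3 states
  1 | 0 | 00 : 9 states

9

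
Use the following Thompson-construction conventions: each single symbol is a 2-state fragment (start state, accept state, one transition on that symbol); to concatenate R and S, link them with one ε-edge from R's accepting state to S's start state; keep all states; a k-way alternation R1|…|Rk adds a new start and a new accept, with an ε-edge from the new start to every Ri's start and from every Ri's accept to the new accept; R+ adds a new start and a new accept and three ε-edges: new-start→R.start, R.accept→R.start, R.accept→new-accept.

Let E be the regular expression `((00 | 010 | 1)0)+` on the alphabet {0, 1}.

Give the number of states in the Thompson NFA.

Building bottom-up:
Each of the 7 symbol leaves contributes a 2-state fragment.
  00 = 4 states
  010 = 6 states
  00 | 010 | 1 = 14 states
  (00 | 010 | 1)0 = 16 states
  ((00 | 010 | 1)0)+ = 18 states

18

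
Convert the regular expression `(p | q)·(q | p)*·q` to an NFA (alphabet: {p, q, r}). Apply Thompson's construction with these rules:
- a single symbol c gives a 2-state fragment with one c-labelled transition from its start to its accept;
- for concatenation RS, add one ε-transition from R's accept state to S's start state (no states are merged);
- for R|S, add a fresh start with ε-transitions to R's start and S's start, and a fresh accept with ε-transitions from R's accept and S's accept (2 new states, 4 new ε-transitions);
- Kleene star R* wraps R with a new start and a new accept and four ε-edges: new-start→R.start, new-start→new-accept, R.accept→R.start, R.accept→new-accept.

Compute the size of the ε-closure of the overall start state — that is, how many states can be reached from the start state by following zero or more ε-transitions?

3

Work bottom-up. For each fragment F, track |ε-closure(F.start)| and whether F's accept lies in that closure (i.e. whether F accepts ε). A single-symbol fragment has closure size 1 and does not accept ε.
  p | q : new start ε-reaches every alternative's start; none of them accept ε, so the new accept is not reached: |closure| = 1 + 1 + 1 = 3
  q | p : new start ε-reaches every alternative's start; none of them accept ε, so the new accept is not reached: |closure| = 1 + 1 + 1 = 3
  (q | p)* : |closure| = 1 (new start) + 3 (body) + 1 (new accept) = 5
  (p | q)·(q | p)*·q : same as the first factor's closure: |closure| = 3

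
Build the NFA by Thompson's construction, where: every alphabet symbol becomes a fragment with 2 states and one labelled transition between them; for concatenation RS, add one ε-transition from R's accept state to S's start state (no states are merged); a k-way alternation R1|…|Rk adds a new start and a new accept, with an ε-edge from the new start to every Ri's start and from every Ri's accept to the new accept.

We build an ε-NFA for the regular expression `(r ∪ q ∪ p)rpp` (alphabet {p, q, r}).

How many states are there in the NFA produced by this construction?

Recursing over subexpressions:
Each of the 6 symbol leaves contributes a 2-state fragment.
  r ∪ q ∪ p — 8 states
  (r ∪ q ∪ p)rpp — 14 states

14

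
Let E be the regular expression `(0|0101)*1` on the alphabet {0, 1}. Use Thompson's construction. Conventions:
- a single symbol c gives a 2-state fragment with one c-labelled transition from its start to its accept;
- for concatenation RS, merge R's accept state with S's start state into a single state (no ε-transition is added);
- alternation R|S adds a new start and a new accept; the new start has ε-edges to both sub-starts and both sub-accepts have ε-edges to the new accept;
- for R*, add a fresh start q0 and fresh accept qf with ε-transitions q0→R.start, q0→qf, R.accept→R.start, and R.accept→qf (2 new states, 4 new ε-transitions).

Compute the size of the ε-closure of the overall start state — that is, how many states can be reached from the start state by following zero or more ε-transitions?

5

Compute the ε-closure size of each fragment's start state recursively; a symbol fragment's start has no outgoing ε-edge, so its closure is just itself (size 1).
  0101 : same as the first factor's closure: |closure| = 1
  0|0101 : new start ε-reaches every alternative's start; none of them accept ε, so the new accept is not reached: |closure| = 1 + 1 + 1 = 3
  (0|0101)* : |closure| = 1 (new start) + 3 (body) + 1 (new accept) = 5
  (0|0101)*1 : |closure| = 5 + (1−1) = 5 (closure spills across the concat boundary because the left factor accepts ε)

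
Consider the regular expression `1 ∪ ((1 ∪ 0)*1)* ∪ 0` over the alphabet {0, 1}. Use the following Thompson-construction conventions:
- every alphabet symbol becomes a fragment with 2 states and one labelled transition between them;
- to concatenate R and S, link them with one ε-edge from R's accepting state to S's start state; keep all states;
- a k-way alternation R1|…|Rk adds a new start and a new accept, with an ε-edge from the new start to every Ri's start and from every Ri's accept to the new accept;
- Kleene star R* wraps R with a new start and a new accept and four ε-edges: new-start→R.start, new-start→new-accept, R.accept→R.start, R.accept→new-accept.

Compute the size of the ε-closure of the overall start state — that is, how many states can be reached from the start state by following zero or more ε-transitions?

12

Compute the ε-closure size of each fragment's start state recursively; a symbol fragment's start has no outgoing ε-edge, so its closure is just itself (size 1).
  1 ∪ 0 — new start ε-reaches every alternative's start; none of them accept ε, so the new accept is not reached: |closure| = 1 + 1 + 1 = 3
  (1 ∪ 0)* — |closure| = 1 (new start) + 3 (body) + 1 (new accept) = 5
  (1 ∪ 0)*1 — |closure| = 5 + 1 = 6 (closure spills across the concat boundary because the left factor accepts ε)
  ((1 ∪ 0)*1)* — |closure| = 1 (new start) + 6 (body) + 1 (new accept) = 8
  1 ∪ ((1 ∪ 0)*1)* ∪ 0 — new start ε-reaches every alternative's start; at least one alternative accepts ε, so the union's new accept is reached too: |closure| = 1 + 1 + 8 + 1 + 1 = 12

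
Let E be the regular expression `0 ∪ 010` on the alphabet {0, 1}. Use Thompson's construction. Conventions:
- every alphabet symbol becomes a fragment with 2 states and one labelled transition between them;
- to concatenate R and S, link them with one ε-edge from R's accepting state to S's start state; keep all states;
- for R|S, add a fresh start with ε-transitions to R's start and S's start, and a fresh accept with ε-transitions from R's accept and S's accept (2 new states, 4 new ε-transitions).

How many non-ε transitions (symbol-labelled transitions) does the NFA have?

4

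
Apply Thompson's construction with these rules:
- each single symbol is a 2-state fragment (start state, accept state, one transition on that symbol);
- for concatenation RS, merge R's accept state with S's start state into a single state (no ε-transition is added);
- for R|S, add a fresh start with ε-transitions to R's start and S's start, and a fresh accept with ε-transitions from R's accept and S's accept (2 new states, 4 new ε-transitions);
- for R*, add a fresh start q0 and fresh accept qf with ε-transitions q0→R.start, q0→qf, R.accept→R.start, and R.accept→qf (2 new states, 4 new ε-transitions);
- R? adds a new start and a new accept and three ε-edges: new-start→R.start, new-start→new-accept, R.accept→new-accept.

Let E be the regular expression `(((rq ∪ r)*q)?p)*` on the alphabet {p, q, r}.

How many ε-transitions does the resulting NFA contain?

By structural recursion:
Each of the 5 symbol leaves contributes 0 ε-transitions.
  rq → 0 ε-transitions
  rq ∪ r → 4 ε-transitions
  (rq ∪ r)* → 8 ε-transitions
  (rq ∪ r)*q → 8 ε-transitions
  ((rq ∪ r)*q)? → 11 ε-transitions
  ((rq ∪ r)*q)?p → 11 ε-transitions
  (((rq ∪ r)*q)?p)* → 15 ε-transitions

15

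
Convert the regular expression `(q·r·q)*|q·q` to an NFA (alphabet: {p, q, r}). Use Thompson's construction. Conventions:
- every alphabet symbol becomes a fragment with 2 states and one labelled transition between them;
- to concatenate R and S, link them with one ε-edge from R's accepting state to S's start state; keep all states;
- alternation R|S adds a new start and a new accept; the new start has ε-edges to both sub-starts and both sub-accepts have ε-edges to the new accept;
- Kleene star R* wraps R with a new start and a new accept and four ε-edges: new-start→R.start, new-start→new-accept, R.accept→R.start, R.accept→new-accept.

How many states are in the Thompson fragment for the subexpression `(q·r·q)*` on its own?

Fragment for `(q·r·q)*`:
Each of the 3 symbol leaves contributes a 2-state fragment.
  q·r·q : 6 states
  (q·r·q)* : 8 states

8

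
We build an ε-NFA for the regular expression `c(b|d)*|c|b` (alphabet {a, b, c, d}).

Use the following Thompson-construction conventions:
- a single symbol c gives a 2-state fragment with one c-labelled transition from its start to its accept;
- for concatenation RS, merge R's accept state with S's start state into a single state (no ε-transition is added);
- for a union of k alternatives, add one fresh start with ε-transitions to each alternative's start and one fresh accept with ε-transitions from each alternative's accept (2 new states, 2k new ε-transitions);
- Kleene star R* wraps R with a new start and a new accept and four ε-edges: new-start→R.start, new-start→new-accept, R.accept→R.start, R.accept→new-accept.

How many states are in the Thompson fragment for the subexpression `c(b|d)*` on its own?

Fragment for `c(b|d)*`:
Each of the 3 symbol leaves contributes a 2-state fragment.
  b|d — 6 states
  (b|d)* — 8 states
  c(b|d)* — 9 states

9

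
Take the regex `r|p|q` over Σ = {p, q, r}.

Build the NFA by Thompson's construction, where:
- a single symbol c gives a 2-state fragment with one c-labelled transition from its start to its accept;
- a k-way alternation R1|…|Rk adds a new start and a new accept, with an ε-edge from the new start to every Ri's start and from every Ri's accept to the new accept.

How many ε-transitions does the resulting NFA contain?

6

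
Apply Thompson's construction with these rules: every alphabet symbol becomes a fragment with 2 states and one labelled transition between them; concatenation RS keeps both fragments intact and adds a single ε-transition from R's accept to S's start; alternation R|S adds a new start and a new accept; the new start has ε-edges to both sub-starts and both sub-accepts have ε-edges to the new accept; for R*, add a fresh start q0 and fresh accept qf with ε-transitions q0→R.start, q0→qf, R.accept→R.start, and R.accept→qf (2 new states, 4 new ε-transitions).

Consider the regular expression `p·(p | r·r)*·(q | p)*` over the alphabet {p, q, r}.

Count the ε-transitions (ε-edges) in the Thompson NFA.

Per subexpression:
Each of the 6 symbol leaves contributes 0 ε-transitions.
  r·r → 1 ε-transition
  p | r·r → 5 ε-transitions
  (p | r·r)* → 9 ε-transitions
  q | p → 4 ε-transitions
  (q | p)* → 8 ε-transitions
  p·(p | r·r)*·(q | p)* → 19 ε-transitions

19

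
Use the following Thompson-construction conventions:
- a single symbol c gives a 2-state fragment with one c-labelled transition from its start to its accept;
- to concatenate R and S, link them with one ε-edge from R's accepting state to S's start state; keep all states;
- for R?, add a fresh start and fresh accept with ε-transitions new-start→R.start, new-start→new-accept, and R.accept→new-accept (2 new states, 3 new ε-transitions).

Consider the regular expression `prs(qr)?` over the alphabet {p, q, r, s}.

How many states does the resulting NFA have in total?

Recursing over subexpressions:
Each of the 5 symbol leaves contributes a 2-state fragment.
  qr : 4 states
  (qr)? : 6 states
  prs(qr)? : 12 states

12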